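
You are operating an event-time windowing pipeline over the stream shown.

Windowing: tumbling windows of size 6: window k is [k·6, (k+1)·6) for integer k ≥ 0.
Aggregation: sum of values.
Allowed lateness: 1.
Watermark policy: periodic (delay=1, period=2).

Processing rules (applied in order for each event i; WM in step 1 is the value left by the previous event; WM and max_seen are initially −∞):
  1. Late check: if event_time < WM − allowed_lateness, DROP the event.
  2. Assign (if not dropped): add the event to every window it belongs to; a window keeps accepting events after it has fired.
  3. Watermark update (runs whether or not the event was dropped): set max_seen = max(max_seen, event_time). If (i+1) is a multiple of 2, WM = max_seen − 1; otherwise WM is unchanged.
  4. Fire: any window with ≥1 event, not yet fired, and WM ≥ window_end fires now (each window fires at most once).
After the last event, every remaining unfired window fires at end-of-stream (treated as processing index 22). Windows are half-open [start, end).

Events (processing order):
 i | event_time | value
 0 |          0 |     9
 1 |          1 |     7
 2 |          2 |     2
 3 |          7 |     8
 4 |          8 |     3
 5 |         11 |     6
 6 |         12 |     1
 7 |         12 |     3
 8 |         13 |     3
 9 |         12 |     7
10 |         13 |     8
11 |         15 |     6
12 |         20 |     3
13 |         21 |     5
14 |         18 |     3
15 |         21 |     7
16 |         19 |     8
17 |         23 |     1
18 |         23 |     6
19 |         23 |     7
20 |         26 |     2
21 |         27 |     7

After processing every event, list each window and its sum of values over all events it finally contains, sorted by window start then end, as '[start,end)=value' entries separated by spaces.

i=0 t=0 v=9: → [0,6); WM=−∞
i=1 t=1 v=7: → [0,6); WM=0
i=2 t=2 v=2: → [0,6); WM=0
i=3 t=7 v=8: → [6,12); WM=6; [0,6) fires=18
i=4 t=8 v=3: → [6,12); WM=6
i=5 t=11 v=6: → [6,12); WM=10
i=6 t=12 v=1: → [12,18); WM=10
i=7 t=12 v=3: → [12,18); WM=11
i=8 t=13 v=3: → [12,18); WM=11
i=9 t=12 v=7: → [12,18); WM=12; [6,12) fires=17
i=10 t=13 v=8: → [12,18); WM=12
i=11 t=15 v=6: → [12,18); WM=14
i=12 t=20 v=3: → [18,24); WM=14
i=13 t=21 v=5: → [18,24); WM=20; [12,18) fires=28
i=14 t=18 v=3: DROP (t<20-1); WM=20
i=15 t=21 v=7: → [18,24); WM=20
i=16 t=19 v=8: → [18,24); WM=20
i=17 t=23 v=1: → [18,24); WM=22
i=18 t=23 v=6: → [18,24); WM=22
i=19 t=23 v=7: → [18,24); WM=22
i=20 t=26 v=2: → [24,30); WM=22
i=21 t=27 v=7: → [24,30); WM=26; [18,24) fires=37

[0,6)=18 [6,12)=17 [12,18)=28 [18,24)=37 [24,30)=9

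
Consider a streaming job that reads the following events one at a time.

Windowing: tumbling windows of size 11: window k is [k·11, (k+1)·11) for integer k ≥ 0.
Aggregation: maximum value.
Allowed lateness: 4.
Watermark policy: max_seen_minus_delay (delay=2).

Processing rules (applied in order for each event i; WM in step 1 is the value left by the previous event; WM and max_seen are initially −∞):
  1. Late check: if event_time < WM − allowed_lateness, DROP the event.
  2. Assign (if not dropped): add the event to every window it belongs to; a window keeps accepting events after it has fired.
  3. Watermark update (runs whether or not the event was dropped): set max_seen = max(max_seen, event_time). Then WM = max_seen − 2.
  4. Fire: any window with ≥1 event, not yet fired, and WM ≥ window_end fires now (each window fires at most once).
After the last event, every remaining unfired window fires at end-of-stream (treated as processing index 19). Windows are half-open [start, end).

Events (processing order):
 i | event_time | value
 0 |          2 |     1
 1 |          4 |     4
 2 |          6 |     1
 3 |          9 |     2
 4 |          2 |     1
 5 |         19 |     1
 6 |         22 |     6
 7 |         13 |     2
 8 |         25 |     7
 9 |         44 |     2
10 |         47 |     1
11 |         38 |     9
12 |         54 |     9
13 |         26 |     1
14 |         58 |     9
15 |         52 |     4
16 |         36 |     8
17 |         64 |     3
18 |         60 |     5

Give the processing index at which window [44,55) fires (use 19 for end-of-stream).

14

i=0 t=2 v=1: → [0,11); WM=0
i=1 t=4 v=4: → [0,11); WM=2
i=2 t=6 v=1: → [0,11); WM=4
i=3 t=9 v=2: → [0,11); WM=7
i=4 t=2 v=1: DROP (t<7-4); WM=7
i=5 t=19 v=1: → [11,22); WM=17; [0,11) fires=4
i=6 t=22 v=6: → [22,33); WM=20
i=7 t=13 v=2: DROP (t<20-4); WM=20
i=8 t=25 v=7: → [22,33); WM=23; [11,22) fires=1
i=9 t=44 v=2: → [44,55); WM=42; [22,33) fires=7
i=10 t=47 v=1: → [44,55); WM=45
i=11 t=38 v=9: DROP (t<45-4); WM=45
i=12 t=54 v=9: → [44,55); WM=52
i=13 t=26 v=1: DROP (t<52-4); WM=52
i=14 t=58 v=9: → [55,66); WM=56; [44,55) fires=9
i=15 t=52 v=4: → [44,55); WM=56
i=16 t=36 v=8: DROP (t<56-4); WM=56
i=17 t=64 v=3: → [55,66); WM=62
i=18 t=60 v=5: → [55,66); WM=62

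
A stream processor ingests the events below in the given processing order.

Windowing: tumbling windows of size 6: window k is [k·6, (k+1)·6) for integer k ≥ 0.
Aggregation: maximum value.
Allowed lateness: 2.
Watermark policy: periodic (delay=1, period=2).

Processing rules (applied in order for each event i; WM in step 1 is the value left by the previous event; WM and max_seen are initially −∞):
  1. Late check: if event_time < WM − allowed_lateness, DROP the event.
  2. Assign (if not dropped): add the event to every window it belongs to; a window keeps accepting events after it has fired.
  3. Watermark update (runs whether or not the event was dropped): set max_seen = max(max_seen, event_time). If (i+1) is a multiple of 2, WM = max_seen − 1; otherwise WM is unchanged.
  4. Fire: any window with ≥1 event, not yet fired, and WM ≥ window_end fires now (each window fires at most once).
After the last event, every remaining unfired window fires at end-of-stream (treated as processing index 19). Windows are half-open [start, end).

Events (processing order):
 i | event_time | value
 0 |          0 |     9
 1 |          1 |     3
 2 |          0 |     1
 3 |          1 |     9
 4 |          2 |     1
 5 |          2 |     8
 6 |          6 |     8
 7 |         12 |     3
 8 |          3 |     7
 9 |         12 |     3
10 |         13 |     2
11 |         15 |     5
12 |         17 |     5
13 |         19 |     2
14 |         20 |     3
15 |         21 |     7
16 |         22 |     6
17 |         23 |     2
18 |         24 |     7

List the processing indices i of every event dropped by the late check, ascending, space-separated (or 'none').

i=0 t=0 v=9: → [0,6); WM=−∞
i=1 t=1 v=3: → [0,6); WM=0
i=2 t=0 v=1: → [0,6); WM=0
i=3 t=1 v=9: → [0,6); WM=0
i=4 t=2 v=1: → [0,6); WM=0
i=5 t=2 v=8: → [0,6); WM=1
i=6 t=6 v=8: → [6,12); WM=1
i=7 t=12 v=3: → [12,18); WM=11; [0,6) fires=9
i=8 t=3 v=7: DROP (t<11-2); WM=11
i=9 t=12 v=3: → [12,18); WM=11
i=10 t=13 v=2: → [12,18); WM=11
i=11 t=15 v=5: → [12,18); WM=14; [6,12) fires=8
i=12 t=17 v=5: → [12,18); WM=14
i=13 t=19 v=2: → [18,24); WM=18; [12,18) fires=5
i=14 t=20 v=3: → [18,24); WM=18
i=15 t=21 v=7: → [18,24); WM=20
i=16 t=22 v=6: → [18,24); WM=20
i=17 t=23 v=2: → [18,24); WM=22
i=18 t=24 v=7: → [24,30); WM=22

8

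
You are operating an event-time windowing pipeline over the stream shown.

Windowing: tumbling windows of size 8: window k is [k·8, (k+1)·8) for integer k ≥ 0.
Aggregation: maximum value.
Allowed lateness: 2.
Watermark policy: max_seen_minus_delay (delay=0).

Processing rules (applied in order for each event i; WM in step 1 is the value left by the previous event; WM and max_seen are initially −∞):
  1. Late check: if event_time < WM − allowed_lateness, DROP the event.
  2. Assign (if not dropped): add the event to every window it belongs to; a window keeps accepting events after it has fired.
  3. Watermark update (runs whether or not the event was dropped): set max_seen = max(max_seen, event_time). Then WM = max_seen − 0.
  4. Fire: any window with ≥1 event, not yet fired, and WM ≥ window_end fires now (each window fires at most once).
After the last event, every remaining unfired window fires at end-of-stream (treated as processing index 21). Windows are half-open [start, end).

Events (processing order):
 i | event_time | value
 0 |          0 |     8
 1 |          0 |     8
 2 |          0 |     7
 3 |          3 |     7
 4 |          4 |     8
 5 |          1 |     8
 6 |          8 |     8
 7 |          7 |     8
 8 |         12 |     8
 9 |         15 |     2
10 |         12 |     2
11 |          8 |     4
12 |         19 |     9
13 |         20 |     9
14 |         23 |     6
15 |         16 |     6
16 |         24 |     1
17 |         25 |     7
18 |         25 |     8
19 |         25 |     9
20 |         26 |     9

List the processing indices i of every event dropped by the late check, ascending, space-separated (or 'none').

5 10 11 15

i=0 t=0 v=8: → [0,8); WM=0
i=1 t=0 v=8: → [0,8); WM=0
i=2 t=0 v=7: → [0,8); WM=0
i=3 t=3 v=7: → [0,8); WM=3
i=4 t=4 v=8: → [0,8); WM=4
i=5 t=1 v=8: DROP (t<4-2); WM=4
i=6 t=8 v=8: → [8,16); WM=8; [0,8) fires=8
i=7 t=7 v=8: → [0,8); WM=8
i=8 t=12 v=8: → [8,16); WM=12
i=9 t=15 v=2: → [8,16); WM=15
i=10 t=12 v=2: DROP (t<15-2); WM=15
i=11 t=8 v=4: DROP (t<15-2); WM=15
i=12 t=19 v=9: → [16,24); WM=19; [8,16) fires=8
i=13 t=20 v=9: → [16,24); WM=20
i=14 t=23 v=6: → [16,24); WM=23
i=15 t=16 v=6: DROP (t<23-2); WM=23
i=16 t=24 v=1: → [24,32); WM=24; [16,24) fires=9
i=17 t=25 v=7: → [24,32); WM=25
i=18 t=25 v=8: → [24,32); WM=25
i=19 t=25 v=9: → [24,32); WM=25
i=20 t=26 v=9: → [24,32); WM=26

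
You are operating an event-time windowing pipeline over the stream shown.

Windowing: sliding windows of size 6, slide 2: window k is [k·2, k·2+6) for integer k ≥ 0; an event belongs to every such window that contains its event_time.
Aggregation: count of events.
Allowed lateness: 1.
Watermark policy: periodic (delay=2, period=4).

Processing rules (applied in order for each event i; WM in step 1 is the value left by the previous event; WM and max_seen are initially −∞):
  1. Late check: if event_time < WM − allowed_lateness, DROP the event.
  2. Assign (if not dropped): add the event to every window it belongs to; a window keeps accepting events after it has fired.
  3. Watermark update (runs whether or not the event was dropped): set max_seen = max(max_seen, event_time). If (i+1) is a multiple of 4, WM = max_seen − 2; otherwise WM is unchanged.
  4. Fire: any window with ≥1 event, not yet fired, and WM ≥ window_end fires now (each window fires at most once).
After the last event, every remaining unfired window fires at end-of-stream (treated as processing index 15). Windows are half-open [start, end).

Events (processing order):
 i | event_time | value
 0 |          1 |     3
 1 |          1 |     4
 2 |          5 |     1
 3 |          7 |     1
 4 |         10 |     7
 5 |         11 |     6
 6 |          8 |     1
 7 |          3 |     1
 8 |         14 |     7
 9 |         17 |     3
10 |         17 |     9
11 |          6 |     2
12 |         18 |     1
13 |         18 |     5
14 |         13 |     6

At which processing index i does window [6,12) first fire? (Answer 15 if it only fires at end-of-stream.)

i=0 t=1 v=3: → [0,6); WM=−∞
i=1 t=1 v=4: → [0,6); WM=−∞
i=2 t=5 v=1: → [4,10),[2,8),[0,6); WM=−∞
i=3 t=7 v=1: → [6,12),[4,10),[2,8); WM=5
i=4 t=10 v=7: → [10,16),[8,14),[6,12); WM=5
i=5 t=11 v=6: → [10,16),[8,14),[6,12); WM=5
i=6 t=8 v=1: → [8,14),[6,12),[4,10); WM=5
i=7 t=3 v=1: DROP (t<5-1); WM=9; [0,6) fires=3 [2,8) fires=2
i=8 t=14 v=7: → [14,20),[12,18),[10,16); WM=9
i=9 t=17 v=3: → [16,22),[14,20),[12,18); WM=9
i=10 t=17 v=9: → [16,22),[14,20),[12,18); WM=9
i=11 t=6 v=2: DROP (t<9-1); WM=15; [4,10) fires=3 [6,12) fires=4 [8,14) fires=3
i=12 t=18 v=1: → [18,24),[16,22),[14,20); WM=15
i=13 t=18 v=5: → [18,24),[16,22),[14,20); WM=15
i=14 t=13 v=6: DROP (t<15-1); WM=15

11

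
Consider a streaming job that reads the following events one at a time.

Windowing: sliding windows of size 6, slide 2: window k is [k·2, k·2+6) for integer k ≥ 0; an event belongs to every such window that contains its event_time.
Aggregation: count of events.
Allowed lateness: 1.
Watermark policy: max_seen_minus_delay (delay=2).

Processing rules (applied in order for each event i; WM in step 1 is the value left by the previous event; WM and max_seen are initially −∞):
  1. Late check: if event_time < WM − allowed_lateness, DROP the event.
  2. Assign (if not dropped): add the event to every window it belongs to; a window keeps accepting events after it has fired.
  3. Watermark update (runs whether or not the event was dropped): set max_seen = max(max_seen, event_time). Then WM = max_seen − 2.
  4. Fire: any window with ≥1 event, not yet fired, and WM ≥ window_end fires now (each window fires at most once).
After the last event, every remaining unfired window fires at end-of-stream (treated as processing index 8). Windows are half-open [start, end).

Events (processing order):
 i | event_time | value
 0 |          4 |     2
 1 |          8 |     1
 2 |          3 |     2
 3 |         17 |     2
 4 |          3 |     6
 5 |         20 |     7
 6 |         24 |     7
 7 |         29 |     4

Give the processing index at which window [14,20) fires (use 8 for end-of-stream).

6

i=0 t=4 v=2: → [4,10),[2,8),[0,6); WM=2
i=1 t=8 v=1: → [8,14),[6,12),[4,10); WM=6; [0,6) fires=1
i=2 t=3 v=2: DROP (t<6-1); WM=6
i=3 t=17 v=2: → [16,22),[14,20),[12,18); WM=15; [2,8) fires=1 [4,10) fires=2 [6,12) fires=1 [8,14) fires=1
i=4 t=3 v=6: DROP (t<15-1); WM=15
i=5 t=20 v=7: → [20,26),[18,24),[16,22); WM=18; [12,18) fires=1
i=6 t=24 v=7: → [24,30),[22,28),[20,26); WM=22; [14,20) fires=1 [16,22) fires=2
i=7 t=29 v=4: → [28,34),[26,32),[24,30); WM=27; [18,24) fires=1 [20,26) fires=2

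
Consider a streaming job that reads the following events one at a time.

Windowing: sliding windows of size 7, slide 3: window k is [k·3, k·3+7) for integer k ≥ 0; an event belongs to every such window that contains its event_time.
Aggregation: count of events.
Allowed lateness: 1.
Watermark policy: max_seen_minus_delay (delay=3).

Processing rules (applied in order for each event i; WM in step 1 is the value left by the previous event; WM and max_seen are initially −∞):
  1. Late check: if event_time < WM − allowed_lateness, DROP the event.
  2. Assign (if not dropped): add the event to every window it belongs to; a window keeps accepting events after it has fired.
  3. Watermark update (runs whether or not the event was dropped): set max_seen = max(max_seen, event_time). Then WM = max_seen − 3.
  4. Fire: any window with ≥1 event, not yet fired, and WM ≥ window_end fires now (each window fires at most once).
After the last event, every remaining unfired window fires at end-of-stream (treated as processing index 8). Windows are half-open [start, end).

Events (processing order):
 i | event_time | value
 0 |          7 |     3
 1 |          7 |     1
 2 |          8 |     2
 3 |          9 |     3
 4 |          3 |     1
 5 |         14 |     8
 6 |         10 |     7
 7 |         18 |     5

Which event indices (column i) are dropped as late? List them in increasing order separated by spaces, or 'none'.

4

i=0 t=7 v=3: → [6,13),[3,10); WM=4
i=1 t=7 v=1: → [6,13),[3,10); WM=4
i=2 t=8 v=2: → [6,13),[3,10); WM=5
i=3 t=9 v=3: → [9,16),[6,13),[3,10); WM=6
i=4 t=3 v=1: DROP (t<6-1); WM=6
i=5 t=14 v=8: → [12,19),[9,16); WM=11; [3,10) fires=4
i=6 t=10 v=7: → [9,16),[6,13); WM=11
i=7 t=18 v=5: → [18,25),[15,22),[12,19); WM=15; [6,13) fires=5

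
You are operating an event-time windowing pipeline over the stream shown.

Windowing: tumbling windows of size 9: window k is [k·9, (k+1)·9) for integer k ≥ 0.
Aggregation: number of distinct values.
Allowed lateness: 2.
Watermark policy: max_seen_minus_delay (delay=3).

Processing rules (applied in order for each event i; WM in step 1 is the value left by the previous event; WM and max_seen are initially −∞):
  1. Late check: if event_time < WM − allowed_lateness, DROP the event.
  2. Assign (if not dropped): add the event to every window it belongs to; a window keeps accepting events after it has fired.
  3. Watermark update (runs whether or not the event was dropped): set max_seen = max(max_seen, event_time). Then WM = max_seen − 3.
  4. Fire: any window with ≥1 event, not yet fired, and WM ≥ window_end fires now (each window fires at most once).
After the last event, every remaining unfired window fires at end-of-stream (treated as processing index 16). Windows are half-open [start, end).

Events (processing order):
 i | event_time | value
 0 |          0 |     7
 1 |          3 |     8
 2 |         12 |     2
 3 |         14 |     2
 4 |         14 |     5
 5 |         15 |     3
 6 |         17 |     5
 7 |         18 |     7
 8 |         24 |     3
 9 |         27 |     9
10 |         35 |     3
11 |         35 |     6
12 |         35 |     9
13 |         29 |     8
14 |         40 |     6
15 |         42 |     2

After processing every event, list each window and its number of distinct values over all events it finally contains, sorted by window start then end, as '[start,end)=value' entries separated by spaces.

i=0 t=0 v=7: → [0,9); WM=-3
i=1 t=3 v=8: → [0,9); WM=0
i=2 t=12 v=2: → [9,18); WM=9; [0,9) fires=2
i=3 t=14 v=2: → [9,18); WM=11
i=4 t=14 v=5: → [9,18); WM=11
i=5 t=15 v=3: → [9,18); WM=12
i=6 t=17 v=5: → [9,18); WM=14
i=7 t=18 v=7: → [18,27); WM=15
i=8 t=24 v=3: → [18,27); WM=21; [9,18) fires=3
i=9 t=27 v=9: → [27,36); WM=24
i=10 t=35 v=3: → [27,36); WM=32; [18,27) fires=2
i=11 t=35 v=6: → [27,36); WM=32
i=12 t=35 v=9: → [27,36); WM=32
i=13 t=29 v=8: DROP (t<32-2); WM=32
i=14 t=40 v=6: → [36,45); WM=37; [27,36) fires=3
i=15 t=42 v=2: → [36,45); WM=39

[0,9)=2 [9,18)=3 [18,27)=2 [27,36)=3 [36,45)=2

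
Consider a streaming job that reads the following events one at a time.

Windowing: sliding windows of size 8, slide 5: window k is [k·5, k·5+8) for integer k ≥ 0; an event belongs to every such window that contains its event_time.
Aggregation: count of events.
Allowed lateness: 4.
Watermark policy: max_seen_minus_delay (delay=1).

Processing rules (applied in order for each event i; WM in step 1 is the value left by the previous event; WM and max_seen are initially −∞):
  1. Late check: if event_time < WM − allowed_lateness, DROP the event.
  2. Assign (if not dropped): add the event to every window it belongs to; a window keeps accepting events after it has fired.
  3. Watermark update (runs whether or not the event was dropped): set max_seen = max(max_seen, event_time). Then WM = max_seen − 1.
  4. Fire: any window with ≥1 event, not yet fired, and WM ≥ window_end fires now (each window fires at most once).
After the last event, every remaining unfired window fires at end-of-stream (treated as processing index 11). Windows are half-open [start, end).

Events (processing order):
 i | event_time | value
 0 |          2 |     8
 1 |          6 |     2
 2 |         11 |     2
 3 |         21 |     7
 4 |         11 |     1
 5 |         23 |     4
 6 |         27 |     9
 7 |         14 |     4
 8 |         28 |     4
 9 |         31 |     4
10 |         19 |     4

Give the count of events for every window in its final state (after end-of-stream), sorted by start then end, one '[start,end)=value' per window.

i=0 t=2 v=8: → [0,8); WM=1
i=1 t=6 v=2: → [5,13),[0,8); WM=5
i=2 t=11 v=2: → [10,18),[5,13); WM=10; [0,8) fires=2
i=3 t=21 v=7: → [20,28),[15,23); WM=20; [5,13) fires=2 [10,18) fires=1
i=4 t=11 v=1: DROP (t<20-4); WM=20
i=5 t=23 v=4: → [20,28); WM=22
i=6 t=27 v=9: → [25,33),[20,28); WM=26; [15,23) fires=1
i=7 t=14 v=4: DROP (t<26-4); WM=26
i=8 t=28 v=4: → [25,33); WM=27
i=9 t=31 v=4: → [30,38),[25,33); WM=30; [20,28) fires=3
i=10 t=19 v=4: DROP (t<30-4); WM=30

[0,8)=2 [5,13)=2 [10,18)=1 [15,23)=1 [20,28)=3 [25,33)=3 [30,38)=1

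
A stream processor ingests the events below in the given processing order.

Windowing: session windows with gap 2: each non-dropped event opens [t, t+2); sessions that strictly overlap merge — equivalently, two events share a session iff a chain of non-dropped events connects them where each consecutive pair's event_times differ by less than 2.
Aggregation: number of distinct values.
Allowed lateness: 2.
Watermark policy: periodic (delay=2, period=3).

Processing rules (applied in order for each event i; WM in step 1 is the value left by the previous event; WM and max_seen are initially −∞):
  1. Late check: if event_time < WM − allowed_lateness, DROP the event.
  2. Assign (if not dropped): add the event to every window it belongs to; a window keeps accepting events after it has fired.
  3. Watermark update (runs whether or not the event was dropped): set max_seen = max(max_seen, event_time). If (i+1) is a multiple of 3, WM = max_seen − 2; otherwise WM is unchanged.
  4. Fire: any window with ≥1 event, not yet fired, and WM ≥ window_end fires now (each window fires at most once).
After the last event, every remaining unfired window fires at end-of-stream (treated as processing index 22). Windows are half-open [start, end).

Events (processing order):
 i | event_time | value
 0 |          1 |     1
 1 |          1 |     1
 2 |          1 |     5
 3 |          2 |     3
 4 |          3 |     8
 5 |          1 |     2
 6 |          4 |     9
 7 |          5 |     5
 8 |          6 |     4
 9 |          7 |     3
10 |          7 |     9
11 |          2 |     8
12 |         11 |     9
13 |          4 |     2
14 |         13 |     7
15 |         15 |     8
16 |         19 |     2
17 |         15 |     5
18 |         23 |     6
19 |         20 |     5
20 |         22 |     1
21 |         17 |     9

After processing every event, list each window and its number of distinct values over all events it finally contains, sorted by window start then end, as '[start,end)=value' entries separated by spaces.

[1,9)=7 [11,13)=1 [13,15)=1 [15,17)=2 [19,22)=2 [22,25)=2

i=0 t=1 v=1: → [1,3); WM=−∞
i=1 t=1 v=1: → [1,3); WM=−∞
i=2 t=1 v=5: → [1,3); WM=-1
i=3 t=2 v=3: → [1,4); WM=-1
i=4 t=3 v=8: → [1,5); WM=-1
i=5 t=1 v=2: → [1,5); WM=1
i=6 t=4 v=9: → [1,6); WM=1
i=7 t=5 v=5: → [1,7); WM=1
i=8 t=6 v=4: → [1,8); WM=4
i=9 t=7 v=3: → [1,9); WM=4
i=10 t=7 v=9: → [1,9); WM=4
i=11 t=2 v=8: → [1,9); WM=5
i=12 t=11 v=9: → [11,13); WM=5
i=13 t=4 v=2: → [1,9); WM=5
i=14 t=13 v=7: → [13,15); WM=11
i=15 t=15 v=8: → [15,17); WM=11
i=16 t=19 v=2: → [19,21); WM=11
i=17 t=15 v=5: → [15,17); WM=17
i=18 t=23 v=6: → [23,25); WM=17
i=19 t=20 v=5: → [19,22); WM=17
i=20 t=22 v=1: → [22,25); WM=21
i=21 t=17 v=9: DROP (t<21-2); WM=21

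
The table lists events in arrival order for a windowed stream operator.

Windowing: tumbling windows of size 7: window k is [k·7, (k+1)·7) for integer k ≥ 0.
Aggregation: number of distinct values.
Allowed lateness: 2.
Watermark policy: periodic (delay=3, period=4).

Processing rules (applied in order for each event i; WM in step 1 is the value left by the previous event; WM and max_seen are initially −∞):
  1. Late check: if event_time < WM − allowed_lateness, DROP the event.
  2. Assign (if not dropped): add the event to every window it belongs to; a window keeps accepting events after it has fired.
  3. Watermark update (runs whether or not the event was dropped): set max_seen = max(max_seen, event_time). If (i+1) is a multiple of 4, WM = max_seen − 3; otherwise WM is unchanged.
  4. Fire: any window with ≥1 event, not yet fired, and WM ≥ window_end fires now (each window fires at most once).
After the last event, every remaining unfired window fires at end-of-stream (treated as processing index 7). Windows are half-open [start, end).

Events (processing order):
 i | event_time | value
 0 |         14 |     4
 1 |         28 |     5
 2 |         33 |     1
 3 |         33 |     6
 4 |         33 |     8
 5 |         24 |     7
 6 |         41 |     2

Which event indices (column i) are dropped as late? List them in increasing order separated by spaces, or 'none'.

i=0 t=14 v=4: → [14,21); WM=−∞
i=1 t=28 v=5: → [28,35); WM=−∞
i=2 t=33 v=1: → [28,35); WM=−∞
i=3 t=33 v=6: → [28,35); WM=30; [14,21) fires=1
i=4 t=33 v=8: → [28,35); WM=30
i=5 t=24 v=7: DROP (t<30-2); WM=30
i=6 t=41 v=2: → [35,42); WM=30

5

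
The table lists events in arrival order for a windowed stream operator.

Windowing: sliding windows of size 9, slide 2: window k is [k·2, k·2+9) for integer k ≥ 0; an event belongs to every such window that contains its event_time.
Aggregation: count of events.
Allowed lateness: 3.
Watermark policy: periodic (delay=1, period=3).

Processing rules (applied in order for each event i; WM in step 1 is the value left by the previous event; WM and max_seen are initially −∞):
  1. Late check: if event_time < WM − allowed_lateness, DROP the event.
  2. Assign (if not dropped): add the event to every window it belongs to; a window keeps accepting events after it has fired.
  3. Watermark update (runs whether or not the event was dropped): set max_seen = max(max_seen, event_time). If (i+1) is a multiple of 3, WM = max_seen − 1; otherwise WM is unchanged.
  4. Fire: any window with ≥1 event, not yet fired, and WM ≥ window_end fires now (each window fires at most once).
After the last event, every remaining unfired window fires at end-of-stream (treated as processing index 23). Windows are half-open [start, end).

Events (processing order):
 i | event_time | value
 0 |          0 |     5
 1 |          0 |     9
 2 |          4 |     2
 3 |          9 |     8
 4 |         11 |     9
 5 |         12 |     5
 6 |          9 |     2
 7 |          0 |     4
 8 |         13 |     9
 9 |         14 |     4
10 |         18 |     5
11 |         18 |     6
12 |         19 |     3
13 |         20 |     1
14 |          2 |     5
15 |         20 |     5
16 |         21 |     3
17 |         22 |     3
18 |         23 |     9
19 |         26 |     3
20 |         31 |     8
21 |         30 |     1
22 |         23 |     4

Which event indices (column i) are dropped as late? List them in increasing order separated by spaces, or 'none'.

7 14 22

i=0 t=0 v=5: → [0,9); WM=−∞
i=1 t=0 v=9: → [0,9); WM=−∞
i=2 t=4 v=2: → [4,13),[2,11),[0,9); WM=3
i=3 t=9 v=8: → [8,17),[6,15),[4,13),[2,11); WM=3
i=4 t=11 v=9: → [10,19),[8,17),[6,15),[4,13); WM=3
i=5 t=12 v=5: → [12,21),[10,19),[8,17),[6,15),[4,13); WM=11; [0,9) fires=3 [2,11) fires=2
i=6 t=9 v=2: → [8,17),[6,15),[4,13),[2,11); WM=11
i=7 t=0 v=4: DROP (t<11-3); WM=11
i=8 t=13 v=9: → [12,21),[10,19),[8,17),[6,15); WM=12
i=9 t=14 v=4: → [14,23),[12,21),[10,19),[8,17),[6,15); WM=12
i=10 t=18 v=5: → [18,27),[16,25),[14,23),[12,21),[10,19); WM=12
i=11 t=18 v=6: → [18,27),[16,25),[14,23),[12,21),[10,19); WM=17; [4,13) fires=5 [6,15) fires=6 [8,17) fires=6
i=12 t=19 v=3: → [18,27),[16,25),[14,23),[12,21); WM=17
i=13 t=20 v=1: → [20,29),[18,27),[16,25),[14,23),[12,21); WM=17
i=14 t=2 v=5: DROP (t<17-3); WM=19; [10,19) fires=6
i=15 t=20 v=5: → [20,29),[18,27),[16,25),[14,23),[12,21); WM=19
i=16 t=21 v=3: → [20,29),[18,27),[16,25),[14,23); WM=19
i=17 t=22 v=3: → [22,31),[20,29),[18,27),[16,25),[14,23); WM=21; [12,21) fires=8
i=18 t=23 v=9: → [22,31),[20,29),[18,27),[16,25); WM=21
i=19 t=26 v=3: → [26,35),[24,33),[22,31),[20,29),[18,27); WM=21
i=20 t=31 v=8: → [30,39),[28,37),[26,35),[24,33); WM=30; [14,23) fires=8 [16,25) fires=8 [18,27) fires=9 [20,29) fires=6
i=21 t=30 v=1: → [30,39),[28,37),[26,35),[24,33),[22,31); WM=30
i=22 t=23 v=4: DROP (t<30-3); WM=30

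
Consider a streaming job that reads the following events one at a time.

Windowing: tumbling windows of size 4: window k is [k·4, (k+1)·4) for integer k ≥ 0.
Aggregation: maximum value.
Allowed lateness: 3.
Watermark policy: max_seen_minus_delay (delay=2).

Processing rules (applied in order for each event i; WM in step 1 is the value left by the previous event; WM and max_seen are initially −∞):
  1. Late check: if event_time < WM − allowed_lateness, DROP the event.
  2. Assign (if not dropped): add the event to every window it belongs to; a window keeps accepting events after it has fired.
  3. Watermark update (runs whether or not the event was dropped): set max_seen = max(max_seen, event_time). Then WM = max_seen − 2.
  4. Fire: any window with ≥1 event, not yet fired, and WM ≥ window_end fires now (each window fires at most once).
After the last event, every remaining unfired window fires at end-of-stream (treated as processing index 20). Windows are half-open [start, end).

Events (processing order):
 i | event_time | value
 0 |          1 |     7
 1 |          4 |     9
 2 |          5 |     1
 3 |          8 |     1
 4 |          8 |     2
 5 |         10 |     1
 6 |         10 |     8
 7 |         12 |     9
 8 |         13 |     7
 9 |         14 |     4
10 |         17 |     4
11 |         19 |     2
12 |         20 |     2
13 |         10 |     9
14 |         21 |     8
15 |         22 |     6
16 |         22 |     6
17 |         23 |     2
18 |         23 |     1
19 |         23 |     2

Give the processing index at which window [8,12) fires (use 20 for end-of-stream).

i=0 t=1 v=7: → [0,4); WM=-1
i=1 t=4 v=9: → [4,8); WM=2
i=2 t=5 v=1: → [4,8); WM=3
i=3 t=8 v=1: → [8,12); WM=6; [0,4) fires=7
i=4 t=8 v=2: → [8,12); WM=6
i=5 t=10 v=1: → [8,12); WM=8; [4,8) fires=9
i=6 t=10 v=8: → [8,12); WM=8
i=7 t=12 v=9: → [12,16); WM=10
i=8 t=13 v=7: → [12,16); WM=11
i=9 t=14 v=4: → [12,16); WM=12; [8,12) fires=8
i=10 t=17 v=4: → [16,20); WM=15
i=11 t=19 v=2: → [16,20); WM=17; [12,16) fires=9
i=12 t=20 v=2: → [20,24); WM=18
i=13 t=10 v=9: DROP (t<18-3); WM=18
i=14 t=21 v=8: → [20,24); WM=19
i=15 t=22 v=6: → [20,24); WM=20; [16,20) fires=4
i=16 t=22 v=6: → [20,24); WM=20
i=17 t=23 v=2: → [20,24); WM=21
i=18 t=23 v=1: → [20,24); WM=21
i=19 t=23 v=2: → [20,24); WM=21

9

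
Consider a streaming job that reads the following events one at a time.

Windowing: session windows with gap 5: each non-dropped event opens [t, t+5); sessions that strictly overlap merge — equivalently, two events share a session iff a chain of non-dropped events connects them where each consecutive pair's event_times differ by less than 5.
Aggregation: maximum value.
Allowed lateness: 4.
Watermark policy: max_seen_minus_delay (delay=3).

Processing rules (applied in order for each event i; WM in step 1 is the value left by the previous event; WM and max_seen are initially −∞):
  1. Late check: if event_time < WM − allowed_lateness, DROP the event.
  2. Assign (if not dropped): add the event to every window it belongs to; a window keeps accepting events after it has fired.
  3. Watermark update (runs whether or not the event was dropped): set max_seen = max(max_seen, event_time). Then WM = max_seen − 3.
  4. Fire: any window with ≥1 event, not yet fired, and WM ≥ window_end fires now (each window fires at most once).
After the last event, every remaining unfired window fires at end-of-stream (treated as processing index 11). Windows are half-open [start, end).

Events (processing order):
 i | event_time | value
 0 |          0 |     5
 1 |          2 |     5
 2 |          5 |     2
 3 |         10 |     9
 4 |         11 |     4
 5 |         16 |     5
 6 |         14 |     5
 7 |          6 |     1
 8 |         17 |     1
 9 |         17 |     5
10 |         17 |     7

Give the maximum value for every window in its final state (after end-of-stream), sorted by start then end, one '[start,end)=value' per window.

[0,10)=5 [10,22)=9

i=0 t=0 v=5: → [0,5); WM=-3
i=1 t=2 v=5: → [0,7); WM=-1
i=2 t=5 v=2: → [0,10); WM=2
i=3 t=10 v=9: → [10,15); WM=7
i=4 t=11 v=4: → [10,16); WM=8
i=5 t=16 v=5: → [16,21); WM=13
i=6 t=14 v=5: → [10,21); WM=13
i=7 t=6 v=1: DROP (t<13-4); WM=13
i=8 t=17 v=1: → [10,22); WM=14
i=9 t=17 v=5: → [10,22); WM=14
i=10 t=17 v=7: → [10,22); WM=14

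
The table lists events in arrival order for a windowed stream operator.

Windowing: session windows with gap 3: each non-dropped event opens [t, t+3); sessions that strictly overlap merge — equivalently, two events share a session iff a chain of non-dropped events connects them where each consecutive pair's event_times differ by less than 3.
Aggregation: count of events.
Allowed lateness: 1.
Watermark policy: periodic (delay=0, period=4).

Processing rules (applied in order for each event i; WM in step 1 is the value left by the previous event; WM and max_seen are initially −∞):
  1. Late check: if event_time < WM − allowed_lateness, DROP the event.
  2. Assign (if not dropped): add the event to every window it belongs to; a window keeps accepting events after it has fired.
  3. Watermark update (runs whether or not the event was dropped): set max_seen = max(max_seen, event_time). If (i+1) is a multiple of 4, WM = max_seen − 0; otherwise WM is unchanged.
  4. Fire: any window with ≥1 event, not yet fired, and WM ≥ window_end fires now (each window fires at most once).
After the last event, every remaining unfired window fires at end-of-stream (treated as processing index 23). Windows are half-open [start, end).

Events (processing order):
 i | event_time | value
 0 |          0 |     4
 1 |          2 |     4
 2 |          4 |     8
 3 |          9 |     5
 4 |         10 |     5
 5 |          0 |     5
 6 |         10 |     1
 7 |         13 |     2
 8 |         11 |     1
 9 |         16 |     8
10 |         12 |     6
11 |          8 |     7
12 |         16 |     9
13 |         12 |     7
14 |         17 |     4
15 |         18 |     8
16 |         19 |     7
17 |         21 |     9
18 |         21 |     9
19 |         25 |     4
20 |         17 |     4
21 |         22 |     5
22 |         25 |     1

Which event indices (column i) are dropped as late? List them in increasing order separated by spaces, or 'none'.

i=0 t=0 v=4: → [0,3); WM=−∞
i=1 t=2 v=4: → [0,5); WM=−∞
i=2 t=4 v=8: → [0,7); WM=−∞
i=3 t=9 v=5: → [9,12); WM=9
i=4 t=10 v=5: → [9,13); WM=9
i=5 t=0 v=5: DROP (t<9-1); WM=9
i=6 t=10 v=1: → [9,13); WM=9
i=7 t=13 v=2: → [13,16); WM=13
i=8 t=11 v=1: DROP (t<13-1); WM=13
i=9 t=16 v=8: → [16,19); WM=13
i=10 t=12 v=6: → [9,16); WM=13
i=11 t=8 v=7: DROP (t<13-1); WM=16
i=12 t=16 v=9: → [16,19); WM=16
i=13 t=12 v=7: DROP (t<16-1); WM=16
i=14 t=17 v=4: → [16,20); WM=16
i=15 t=18 v=8: → [16,21); WM=18
i=16 t=19 v=7: → [16,22); WM=18
i=17 t=21 v=9: → [16,24); WM=18
i=18 t=21 v=9: → [16,24); WM=18
i=19 t=25 v=4: → [25,28); WM=25
i=20 t=17 v=4: DROP (t<25-1); WM=25
i=21 t=22 v=5: DROP (t<25-1); WM=25
i=22 t=25 v=1: → [25,28); WM=25

5 8 11 13 20 21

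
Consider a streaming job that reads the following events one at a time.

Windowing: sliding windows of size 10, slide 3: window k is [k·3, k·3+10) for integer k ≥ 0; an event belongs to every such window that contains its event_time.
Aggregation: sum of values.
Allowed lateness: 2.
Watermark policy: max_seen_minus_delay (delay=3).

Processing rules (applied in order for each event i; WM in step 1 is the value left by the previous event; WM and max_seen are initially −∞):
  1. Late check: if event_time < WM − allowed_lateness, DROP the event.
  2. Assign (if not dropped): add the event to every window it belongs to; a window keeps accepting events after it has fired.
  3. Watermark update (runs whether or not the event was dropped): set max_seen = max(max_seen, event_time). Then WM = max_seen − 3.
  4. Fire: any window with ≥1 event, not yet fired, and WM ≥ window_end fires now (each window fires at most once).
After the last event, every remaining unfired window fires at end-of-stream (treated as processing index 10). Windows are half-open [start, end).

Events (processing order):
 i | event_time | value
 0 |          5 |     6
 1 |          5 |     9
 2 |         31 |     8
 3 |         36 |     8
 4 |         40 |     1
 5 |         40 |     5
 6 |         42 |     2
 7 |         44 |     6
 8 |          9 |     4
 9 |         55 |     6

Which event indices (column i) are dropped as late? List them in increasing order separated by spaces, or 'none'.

8

i=0 t=5 v=6: → [3,13),[0,10); WM=2
i=1 t=5 v=9: → [3,13),[0,10); WM=2
i=2 t=31 v=8: → [30,40),[27,37),[24,34); WM=28; [0,10) fires=15 [3,13) fires=15
i=3 t=36 v=8: → [36,46),[33,43),[30,40),[27,37); WM=33
i=4 t=40 v=1: → [39,49),[36,46),[33,43); WM=37; [24,34) fires=8 [27,37) fires=16
i=5 t=40 v=5: → [39,49),[36,46),[33,43); WM=37
i=6 t=42 v=2: → [42,52),[39,49),[36,46),[33,43); WM=39
i=7 t=44 v=6: → [42,52),[39,49),[36,46); WM=41; [30,40) fires=16
i=8 t=9 v=4: DROP (t<41-2); WM=41
i=9 t=55 v=6: → [54,64),[51,61),[48,58); WM=52; [33,43) fires=16 [36,46) fires=22 [39,49) fires=14 [42,52) fires=8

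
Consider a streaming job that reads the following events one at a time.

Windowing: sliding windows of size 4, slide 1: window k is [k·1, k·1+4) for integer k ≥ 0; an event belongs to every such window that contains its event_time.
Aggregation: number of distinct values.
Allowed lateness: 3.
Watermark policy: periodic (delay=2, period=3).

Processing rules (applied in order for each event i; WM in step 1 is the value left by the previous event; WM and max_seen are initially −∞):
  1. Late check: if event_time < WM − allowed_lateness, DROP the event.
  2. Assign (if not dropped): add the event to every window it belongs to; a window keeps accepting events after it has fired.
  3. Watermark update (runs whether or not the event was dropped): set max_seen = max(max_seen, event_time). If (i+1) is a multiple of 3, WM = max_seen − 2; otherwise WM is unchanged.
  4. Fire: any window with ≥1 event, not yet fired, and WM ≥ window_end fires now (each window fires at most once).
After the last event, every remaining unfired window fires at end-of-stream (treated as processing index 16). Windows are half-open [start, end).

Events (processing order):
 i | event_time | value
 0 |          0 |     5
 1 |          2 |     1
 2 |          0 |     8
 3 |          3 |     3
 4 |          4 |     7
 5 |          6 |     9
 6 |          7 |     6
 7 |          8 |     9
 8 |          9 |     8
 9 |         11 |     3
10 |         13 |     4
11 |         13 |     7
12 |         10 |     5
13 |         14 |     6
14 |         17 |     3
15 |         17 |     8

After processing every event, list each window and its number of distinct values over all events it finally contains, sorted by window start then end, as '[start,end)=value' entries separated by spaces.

[0,4)=4 [1,5)=3 [2,6)=3 [3,7)=3 [4,8)=3 [5,9)=2 [6,10)=3 [7,11)=4 [8,12)=4 [9,13)=3 [10,14)=4 [11,15)=4 [12,16)=3 [13,17)=3 [14,18)=3 [15,19)=2 [16,20)=2 [17,21)=2

i=0 t=0 v=5: → [0,4); WM=−∞
i=1 t=2 v=1: → [2,6),[1,5),[0,4); WM=−∞
i=2 t=0 v=8: → [0,4); WM=0
i=3 t=3 v=3: → [3,7),[2,6),[1,5),[0,4); WM=0
i=4 t=4 v=7: → [4,8),[3,7),[2,6),[1,5); WM=0
i=5 t=6 v=9: → [6,10),[5,9),[4,8),[3,7); WM=4; [0,4) fires=4
i=6 t=7 v=6: → [7,11),[6,10),[5,9),[4,8); WM=4
i=7 t=8 v=9: → [8,12),[7,11),[6,10),[5,9); WM=4
i=8 t=9 v=8: → [9,13),[8,12),[7,11),[6,10); WM=7; [1,5) fires=3 [2,6) fires=3 [3,7) fires=3
i=9 t=11 v=3: → [11,15),[10,14),[9,13),[8,12); WM=7
i=10 t=13 v=4: → [13,17),[12,16),[11,15),[10,14); WM=7
i=11 t=13 v=7: → [13,17),[12,16),[11,15),[10,14); WM=11; [4,8) fires=3 [5,9) fires=2 [6,10) fires=3 [7,11) fires=3
i=12 t=10 v=5: → [10,14),[9,13),[8,12),[7,11); WM=11
i=13 t=14 v=6: → [14,18),[13,17),[12,16),[11,15); WM=11
i=14 t=17 v=3: → [17,21),[16,20),[15,19),[14,18); WM=15; [8,12) fires=4 [9,13) fires=3 [10,14) fires=4 [11,15) fires=4
i=15 t=17 v=8: → [17,21),[16,20),[15,19),[14,18); WM=15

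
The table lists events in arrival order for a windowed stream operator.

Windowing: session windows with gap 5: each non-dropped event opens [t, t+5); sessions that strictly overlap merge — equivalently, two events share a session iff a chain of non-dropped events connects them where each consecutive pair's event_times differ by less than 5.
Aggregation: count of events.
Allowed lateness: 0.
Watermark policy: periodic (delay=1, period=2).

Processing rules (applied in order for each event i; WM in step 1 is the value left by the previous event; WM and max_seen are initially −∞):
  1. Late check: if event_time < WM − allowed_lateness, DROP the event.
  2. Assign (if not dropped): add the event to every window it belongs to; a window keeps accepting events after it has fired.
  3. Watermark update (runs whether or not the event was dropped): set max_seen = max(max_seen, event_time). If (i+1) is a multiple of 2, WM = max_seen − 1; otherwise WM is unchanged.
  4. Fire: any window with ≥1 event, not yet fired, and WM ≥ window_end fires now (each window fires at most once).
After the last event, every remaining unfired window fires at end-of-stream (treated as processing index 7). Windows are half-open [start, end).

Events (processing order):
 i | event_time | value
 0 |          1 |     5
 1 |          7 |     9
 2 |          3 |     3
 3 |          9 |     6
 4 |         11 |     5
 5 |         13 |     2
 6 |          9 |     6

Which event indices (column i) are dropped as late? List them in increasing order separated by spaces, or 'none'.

2 6

i=0 t=1 v=5: → [1,6); WM=−∞
i=1 t=7 v=9: → [7,12); WM=6
i=2 t=3 v=3: DROP (t<6-0); WM=6
i=3 t=9 v=6: → [7,14); WM=8
i=4 t=11 v=5: → [7,16); WM=8
i=5 t=13 v=2: → [7,18); WM=12
i=6 t=9 v=6: DROP (t<12-0); WM=12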